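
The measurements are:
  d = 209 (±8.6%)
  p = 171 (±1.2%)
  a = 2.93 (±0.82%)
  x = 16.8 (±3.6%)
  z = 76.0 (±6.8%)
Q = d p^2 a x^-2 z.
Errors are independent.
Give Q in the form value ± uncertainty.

Relative error in a monomial: (δQ/Q)² = Σ (nᵢ · δxᵢ/xᵢ)².
  (1·δd/d)² = (1×0.0860)² = 0.00740;  (2·δp/p)² = (2×0.0120)² = 0.000576;  (1·δa/a)² = (1×0.00820)² = 6.72e-05;  (-2·δx/x)² = (-2×0.0360)² = 0.00518;  (1·δz/z)² = (1×0.0680)² = 0.00462
δQ/Q = √(0.0178) = 0.134
Q = 4.82e+06, so δQ = 0.134 × 4.82e+06 = 6.44e+05.

(4.82 ± 0.644) × 10^6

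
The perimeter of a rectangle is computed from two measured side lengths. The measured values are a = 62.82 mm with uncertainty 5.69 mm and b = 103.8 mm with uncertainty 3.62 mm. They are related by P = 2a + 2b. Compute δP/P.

0.0405

P is a linear combination, so absolute uncertainties add in quadrature:
  (2·δa)² = 130;  (2·δb)² = 52.4
δP = √(182) = 13.5 mm
P = 333.2 mm, so δP/P = 13.5/333.2 = 0.0405.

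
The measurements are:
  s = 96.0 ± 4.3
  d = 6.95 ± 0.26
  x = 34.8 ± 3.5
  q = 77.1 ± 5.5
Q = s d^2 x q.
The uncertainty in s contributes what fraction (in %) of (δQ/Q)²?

(δQ/Q)² = (1·δs/s)² + (2·δd/d)² + (1·δx/x)² + (1·δq/q)²
  s term: (1×0.0448)² = 0.00201
  d term: (2×0.0374)² = 0.00560
  x term: (1×0.101)² = 0.0101
  q term: (1×0.0713)² = 0.00509
Total = 0.0228. Share from s = 0.00201/0.0228 = 0.0880.

8.80%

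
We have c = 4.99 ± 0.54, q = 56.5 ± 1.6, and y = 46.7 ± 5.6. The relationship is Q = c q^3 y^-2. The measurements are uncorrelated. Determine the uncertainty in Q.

114

Each factor contributes (exponent × relative error)² to (δQ/Q)²:
  (1·δc/c)² = (1×0.108)² = 0.0117;  (3·δq/q)² = (3×0.0283)² = 0.00722;  (-2·δy/y)² = (-2×0.120)² = 0.0575
δQ/Q = √(0.0764) = 0.276
Q = 413, so δQ = 0.276 × 413 = 114.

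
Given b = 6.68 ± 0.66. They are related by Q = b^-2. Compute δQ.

0.00443

Q ∝ b^-2, so δQ/Q = |-2| · δb/b = 2 × 0.0988 = 0.198.
Q = 0.0224, so δQ = 0.198 × 0.0224 = 0.00443.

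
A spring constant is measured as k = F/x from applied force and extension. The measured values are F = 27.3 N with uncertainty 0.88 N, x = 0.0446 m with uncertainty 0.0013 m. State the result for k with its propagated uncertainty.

612 ± 26.6 N/m

Products/powers → add relative errors in quadrature, weighted by exponent:
  (1·δF/F)² = (1×0.0322)² = 0.00104;  (-1·δx/x)² = (-1×0.0291)² = 0.000850
δk/k = √(0.00189) = 0.0435
k = 612 N/m, so δk = 0.0435 × 612 = 26.6 N/m.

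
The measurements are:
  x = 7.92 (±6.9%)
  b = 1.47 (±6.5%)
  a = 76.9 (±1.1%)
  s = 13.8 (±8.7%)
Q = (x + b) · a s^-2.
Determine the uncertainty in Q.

Let u = x + b = 9.39. δu = √(δx² + δb²) = √(0.299 + 0.00913) = 0.555, so δu/u = 0.0591.
Q is then a monomial in u, a, s:
δQ/Q = √((δu/u)² + (1·δa/a)² + (-2·δs/s)²) = √(0.00349 + 0.000121 + 0.0303) = 0.184
Q = 3.79, so δQ = 0.184 × 3.79 = 0.698.

0.698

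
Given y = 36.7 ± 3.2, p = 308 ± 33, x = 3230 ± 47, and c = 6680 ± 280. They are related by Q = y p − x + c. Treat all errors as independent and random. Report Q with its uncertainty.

14800 ± 1590

Let w = y·p = 11300. δw/w = √((1·δy/y)² + (1·δp/p)²) = √(0.00760 + 0.0115) = 0.138, so δw = 1560.
Q = w − x + c: δQ = √(δw² + δx² + δc²) = √(2.44e+06 + 2210 + 78400) = 1590
Q = 14800.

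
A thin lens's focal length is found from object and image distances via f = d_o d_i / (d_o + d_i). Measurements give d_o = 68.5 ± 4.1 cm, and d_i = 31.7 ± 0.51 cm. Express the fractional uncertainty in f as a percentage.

∂f/∂d_o = (d_i/(d_o+d_i))² = 0.100;  ∂f/∂d_i = (d_o/(d_o+d_i))² = 0.467
δf = √((∂f/∂d_o · δd_o)² + (∂f/∂d_i · δd_i)²) = √(0.168 + 0.0568) = 0.475 cm
f = 21.7 cm, so δf/f = 0.475/21.7 = 0.0219.

2.19%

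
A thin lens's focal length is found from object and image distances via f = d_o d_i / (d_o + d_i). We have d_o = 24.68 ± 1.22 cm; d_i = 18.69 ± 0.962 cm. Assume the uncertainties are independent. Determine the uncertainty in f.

∂f/∂d_o = (d_i/(d_o+d_i))² = 0.186;  ∂f/∂d_i = (d_o/(d_o+d_i))² = 0.324
δf = √((∂f/∂d_o · δd_o)² + (∂f/∂d_i · δd_i)²) = √(0.0513 + 0.0970) = 0.385 cm

0.385 cm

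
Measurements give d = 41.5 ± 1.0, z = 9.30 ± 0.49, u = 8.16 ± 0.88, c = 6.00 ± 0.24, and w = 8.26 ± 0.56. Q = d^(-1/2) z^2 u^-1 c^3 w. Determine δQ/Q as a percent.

20.5%

Products/powers → add relative errors in quadrature, weighted by exponent:
  (−½·δd/d)² = (-0.5×0.0241)² = 0.000145;  (2·δz/z)² = (2×0.0527)² = 0.0111;  (-1·δu/u)² = (-1×0.108)² = 0.0116;  (3·δc/c)² = (3×0.0400)² = 0.0144;  (1·δw/w)² = (1×0.0678)² = 0.00460
δQ/Q = √(0.0419) = 0.205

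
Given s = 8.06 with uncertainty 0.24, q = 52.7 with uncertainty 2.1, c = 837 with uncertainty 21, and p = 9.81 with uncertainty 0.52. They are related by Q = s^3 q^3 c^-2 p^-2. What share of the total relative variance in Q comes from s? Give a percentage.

(δQ/Q)² = (3·δs/s)² + (3·δq/q)² + (-2·δc/c)² + (-2·δp/p)²
  s term: (3×0.0298)² = 0.00798
  q term: (3×0.0398)² = 0.0143
  c term: (-2×0.0251)² = 0.00252
  p term: (-2×0.0530)² = 0.0112
Total = 0.0360. Share from s = 0.00798/0.0360 = 0.221.

22.1%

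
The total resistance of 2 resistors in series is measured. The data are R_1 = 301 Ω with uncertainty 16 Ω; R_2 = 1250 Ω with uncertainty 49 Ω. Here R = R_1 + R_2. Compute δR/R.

0.0332

Each term contributes (cᵢ δxᵢ)² to (δR)²:
  (δR_1)² = 256;  (δR_2)² = 2400
δR = √(2660) = 51.5 Ω
R = 1550 Ω, so δR/R = 51.5/1550 = 0.0332.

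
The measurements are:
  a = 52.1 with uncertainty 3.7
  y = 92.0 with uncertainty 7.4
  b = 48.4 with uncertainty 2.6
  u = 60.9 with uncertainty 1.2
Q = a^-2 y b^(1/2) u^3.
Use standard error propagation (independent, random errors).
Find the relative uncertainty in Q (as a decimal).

0.176

Products/powers → add relative errors in quadrature, weighted by exponent:
  (-2·δa/a)² = (-2×0.0710)² = 0.0202;  (1·δy/y)² = (1×0.0804)² = 0.00647;  (½·δb/b)² = (0.5×0.0537)² = 0.000721;  (3·δu/u)² = (3×0.0197)² = 0.00349
δQ/Q = √(0.0309) = 0.176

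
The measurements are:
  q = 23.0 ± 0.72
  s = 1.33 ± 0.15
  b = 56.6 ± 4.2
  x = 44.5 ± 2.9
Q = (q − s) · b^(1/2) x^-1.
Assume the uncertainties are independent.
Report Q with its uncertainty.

Let u = q − s = 21.7. δu = √(δq² + δs²) = √(0.518 + 0.0225) = 0.735, so δu/u = 0.0339.
Q is then a monomial in u, b, x:
δQ/Q = √((δu/u)² + (½·δb/b)² + (-1·δx/x)²) = √(0.00115 + 0.00138 + 0.00425) = 0.0823
Q = 3.66, so δQ = 0.0823 × 3.66 = 0.302.

3.66 ± 0.302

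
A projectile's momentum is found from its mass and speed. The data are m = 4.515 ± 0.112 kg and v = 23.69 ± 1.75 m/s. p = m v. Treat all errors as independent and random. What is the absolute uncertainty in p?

8.33 kg·m/s

Each factor contributes (exponent × relative error)² to (δp/p)²:
  (1·δm/m)² = (1×0.0248)² = 0.000615;  (1·δv/v)² = (1×0.0739)² = 0.00546
δp/p = √(0.00607) = 0.0779
p = 107.0 kg·m/s, so δp = 0.0779 × 107.0 = 8.33 kg·m/s.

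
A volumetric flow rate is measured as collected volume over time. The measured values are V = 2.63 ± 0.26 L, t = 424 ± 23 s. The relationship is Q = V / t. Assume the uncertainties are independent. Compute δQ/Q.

Relative error in a monomial: (δQ/Q)² = Σ (nᵢ · δxᵢ/xᵢ)².
  (1·δV/V)² = (1×0.0989)² = 0.00977;  (-1·δt/t)² = (-1×0.0542)² = 0.00294
δQ/Q = √(0.0127) = 0.113

0.113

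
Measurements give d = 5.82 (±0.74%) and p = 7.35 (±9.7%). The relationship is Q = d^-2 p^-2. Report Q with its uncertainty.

Q is a product of powers, so relative uncertainties combine in quadrature:
  (-2·δd/d)² = (-2×0.00740)² = 0.000219;  (-2·δp/p)² = (-2×0.0970)² = 0.0376
δQ/Q = √(0.0379) = 0.195
Q = 0.000546, so δQ = 0.195 × 0.000546 = 0.000106.

0.000546 ± 0.000106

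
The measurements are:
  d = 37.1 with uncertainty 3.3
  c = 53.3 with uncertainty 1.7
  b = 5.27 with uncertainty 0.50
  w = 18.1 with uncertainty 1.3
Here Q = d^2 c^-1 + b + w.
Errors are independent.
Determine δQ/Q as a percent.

Let p = d^2·c^-1 = 25.8. δp/p = √((2·δd/d)² + (-1·δc/c)²) = √(0.0316 + 0.00102) = 0.181, so δp = 4.67.
Q = p + b + w: δQ = √(δp² + δb² + δw²) = √(21.8 + 0.250 + 1.69) = 4.87
Q = 49.2, so δQ/Q = 4.87/49.2 = 0.0990.

9.90%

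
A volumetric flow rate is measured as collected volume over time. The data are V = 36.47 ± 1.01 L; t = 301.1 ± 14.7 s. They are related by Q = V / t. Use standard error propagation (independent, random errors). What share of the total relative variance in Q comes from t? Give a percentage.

75.7%

(δQ/Q)² = (1·δV/V)² + (-1·δt/t)²
  V term: (1×0.0277)² = 0.000767
  t term: (-1×0.0488)² = 0.00238
Total = 0.00315. Share from t = 0.00238/0.00315 = 0.757.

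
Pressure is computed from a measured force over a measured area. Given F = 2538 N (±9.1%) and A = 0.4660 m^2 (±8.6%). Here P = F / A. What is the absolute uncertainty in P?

Each factor contributes (exponent × relative error)² to (δP/P)²:
  (1·δF/F)² = (1×0.0910)² = 0.00828;  (-1·δA/A)² = (-1×0.0860)² = 0.00740
δP/P = √(0.0157) = 0.125
P = 5446 Pa, so δP = 0.125 × 5446 = 682 Pa.

682 Pa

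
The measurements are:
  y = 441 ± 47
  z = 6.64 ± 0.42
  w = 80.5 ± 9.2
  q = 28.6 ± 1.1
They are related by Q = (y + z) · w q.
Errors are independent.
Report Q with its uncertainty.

Let u = y + z = 448. δu = √(δy² + δz²) = √(2210 + 0.176) = 47.0, so δu/u = 0.105.
Q is then a monomial in u, w, q:
δQ/Q = √((δu/u)² + (1·δw/w)² + (1·δq/q)²) = √(0.0110 + 0.0131 + 0.00148) = 0.160
Q = 1.03e+06, so δQ = 0.160 × 1.03e+06 = 1.65e+05.

(1.03 ± 0.165) × 10^6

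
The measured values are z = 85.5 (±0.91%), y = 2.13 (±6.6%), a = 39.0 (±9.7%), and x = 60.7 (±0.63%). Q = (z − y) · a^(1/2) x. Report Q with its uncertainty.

Let u = z − y = 83.4. δu = √(δz² + δy²) = √(0.605 + 0.0198) = 0.791, so δu/u = 0.00948.
Q is then a monomial in u, a, x:
δQ/Q = √((δu/u)² + (½·δa/a)² + (1·δx/x)²) = √(8.99e-05 + 0.00235 + 3.97e-05) = 0.0498
Q = 31600, so δQ = 0.0498 × 31600 = 1570.

31600 ± 1570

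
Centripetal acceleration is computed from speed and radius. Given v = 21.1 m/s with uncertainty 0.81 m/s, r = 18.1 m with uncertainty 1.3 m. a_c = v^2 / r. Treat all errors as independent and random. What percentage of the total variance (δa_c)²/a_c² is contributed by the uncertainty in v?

(δa_c/a_c)² = (2·δv/v)² + (-1·δr/r)²
  v term: (2×0.0384)² = 0.00589
  r term: (-1×0.0718)² = 0.00516
Total = 0.0111. Share from v = 0.00589/0.0111 = 0.533.

53.3%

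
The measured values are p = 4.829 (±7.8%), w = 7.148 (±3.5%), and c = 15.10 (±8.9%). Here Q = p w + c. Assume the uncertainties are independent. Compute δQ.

3.24

Let h = p·w = 34.52. δh/h = √((1·δp/p)² + (1·δw/w)²) = √(0.00608 + 0.00123) = 0.0855, so δh = 2.95.
Q = h + c: δQ = √(δh² + δc²) = √(8.71 + 1.81) = 3.24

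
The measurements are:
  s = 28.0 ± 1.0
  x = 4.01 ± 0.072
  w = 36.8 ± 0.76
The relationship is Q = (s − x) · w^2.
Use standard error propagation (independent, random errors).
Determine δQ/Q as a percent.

5.88%

Let u = s − x = 24.0. δu = √(δs² + δx²) = √(1.00 + 0.00518) = 1.00, so δu/u = 0.0418.
Q is then a monomial in u, w:
δQ/Q = √((δu/u)² + (2·δw/w)²) = √(0.00175 + 0.00171) = 0.0588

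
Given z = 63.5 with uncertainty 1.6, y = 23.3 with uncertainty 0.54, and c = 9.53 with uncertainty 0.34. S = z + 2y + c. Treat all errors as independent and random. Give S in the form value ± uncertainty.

120 ± 1.96

Each term contributes (cᵢ δxᵢ)² to (δS)²:
  (δz)² = 2.56;  (2·δy)² = 1.17;  (δc)² = 0.116
δS = √(3.84) = 1.96
S = 120.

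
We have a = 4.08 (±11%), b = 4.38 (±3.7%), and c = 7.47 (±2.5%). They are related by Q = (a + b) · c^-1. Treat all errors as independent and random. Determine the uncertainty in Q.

Let u = a + b = 8.46. δu = √(δa² + δb²) = √(0.201 + 0.0263) = 0.477, so δu/u = 0.0564.
Q is then a monomial in u, c:
δQ/Q = √((δu/u)² + (-1·δc/c)²) = √(0.00318 + 0.000625) = 0.0617
Q = 1.13, so δQ = 0.0617 × 1.13 = 0.0699.

0.0699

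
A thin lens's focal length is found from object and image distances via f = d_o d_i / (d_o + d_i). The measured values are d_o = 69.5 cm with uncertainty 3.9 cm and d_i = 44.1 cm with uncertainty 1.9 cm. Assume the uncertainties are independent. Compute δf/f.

0.0342

∂f/∂d_o = (d_i/(d_o+d_i))² = 0.151;  ∂f/∂d_i = (d_o/(d_o+d_i))² = 0.374
δf = √((∂f/∂d_o · δd_o)² + (∂f/∂d_i · δd_i)²) = √(0.345 + 0.506) = 0.923 cm
f = 27.0 cm, so δf/f = 0.923/27.0 = 0.0342.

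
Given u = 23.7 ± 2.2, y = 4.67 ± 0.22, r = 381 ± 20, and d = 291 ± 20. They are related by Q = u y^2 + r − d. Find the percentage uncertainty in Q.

Let p = u·y^2 = 517. δp/p = √((1·δu/u)² + (2·δy/y)²) = √(0.00862 + 0.00888) = 0.132, so δp = 68.4.
Q = p + r − d: δQ = √(δp² + δr² + δd²) = √(4670 + 400 + 400) = 74.0
Q = 607, so δQ/Q = 74.0/607 = 0.122.

12.2%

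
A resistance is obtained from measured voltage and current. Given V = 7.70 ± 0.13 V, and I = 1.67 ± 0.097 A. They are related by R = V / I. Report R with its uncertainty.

R is a product of powers, so relative uncertainties combine in quadrature:
  (1·δV/V)² = (1×0.0169)² = 0.000285;  (-1·δI/I)² = (-1×0.0581)² = 0.00337
δR/R = √(0.00366) = 0.0605
R = 4.61 Ω, so δR = 0.0605 × 4.61 = 0.279 Ω.

4.61 ± 0.279 Ω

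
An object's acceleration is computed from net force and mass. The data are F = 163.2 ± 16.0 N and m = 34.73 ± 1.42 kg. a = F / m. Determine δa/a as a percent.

For a monomial a ∝ F, m^-1, fractional errors add in quadrature:
  (1·δF/F)² = (1×0.0980)² = 0.00961;  (-1·δm/m)² = (-1×0.0409)² = 0.00167
δa/a = √(0.0113) = 0.106

10.6%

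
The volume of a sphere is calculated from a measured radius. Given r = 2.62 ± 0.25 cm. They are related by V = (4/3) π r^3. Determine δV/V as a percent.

Each factor contributes (exponent × relative error)² to (δV/V)²:
  (3·δr/r)² = (3×0.0954)² = 0.0819
δV/V = √(0.0819) = 0.286

28.6%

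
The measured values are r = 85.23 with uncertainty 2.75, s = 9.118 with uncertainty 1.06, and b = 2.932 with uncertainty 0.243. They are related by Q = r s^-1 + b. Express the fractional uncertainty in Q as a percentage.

9.39%

Let p = r·s^-1 = 9.347. δp/p = √((1·δr/r)² + (-1·δs/s)²) = √(0.00104 + 0.0135) = 0.121, so δp = 1.13.
Q = p + b: δQ = √(δp² + δb²) = √(1.27 + 0.0590) = 1.15
Q = 12.28, so δQ/Q = 1.15/12.28 = 0.0939.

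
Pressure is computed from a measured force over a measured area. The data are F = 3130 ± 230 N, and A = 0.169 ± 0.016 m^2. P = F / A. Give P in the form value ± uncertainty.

18500 ± 2220 Pa

Since P is a product/quotient, work with relative uncertainties:
  (1·δF/F)² = (1×0.0735)² = 0.00540;  (-1·δA/A)² = (-1×0.0947)² = 0.00896
δP/P = √(0.0144) = 0.120
P = 18500 Pa, so δP = 0.120 × 18500 = 2220 Pa.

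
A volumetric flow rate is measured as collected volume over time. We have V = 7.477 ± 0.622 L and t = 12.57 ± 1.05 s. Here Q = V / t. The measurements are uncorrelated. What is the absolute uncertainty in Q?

Q is a product of powers, so relative uncertainties combine in quadrature:
  (1·δV/V)² = (1×0.0832)² = 0.00692;  (-1·δt/t)² = (-1×0.0835)² = 0.00698
δQ/Q = √(0.0139) = 0.118
Q = 0.5948 L/s, so δQ = 0.118 × 0.5948 = 0.0701 L/s.

0.0701 L/s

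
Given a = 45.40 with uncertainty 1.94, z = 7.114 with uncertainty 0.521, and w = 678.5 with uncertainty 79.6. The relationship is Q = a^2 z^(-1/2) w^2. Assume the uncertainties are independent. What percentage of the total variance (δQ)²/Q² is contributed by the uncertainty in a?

(δQ/Q)² = (2·δa/a)² + (−½·δz/z)² + (2·δw/w)²
  a term: (2×0.0427)² = 0.00730
  z term: (-0.5×0.0732)² = 0.00134
  w term: (2×0.117)² = 0.0551
Total = 0.0637. Share from a = 0.00730/0.0637 = 0.115.

11.5%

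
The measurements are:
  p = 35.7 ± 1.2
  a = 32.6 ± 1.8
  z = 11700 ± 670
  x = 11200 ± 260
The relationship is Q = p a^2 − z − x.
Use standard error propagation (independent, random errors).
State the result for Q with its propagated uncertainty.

15000 ± 4440

Let w = p·a^2 = 37900. δw/w = √((1·δp/p)² + (2·δa/a)²) = √(0.00113 + 0.0122) = 0.115, so δw = 4380.
Q = w − z − x: δQ = √(δw² + δz² + δx²) = √(1.92e+07 + 4.49e+05 + 67600) = 4440
Q = 15000.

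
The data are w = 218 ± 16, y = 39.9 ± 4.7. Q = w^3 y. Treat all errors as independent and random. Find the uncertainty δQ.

Each factor contributes (exponent × relative error)² to (δQ/Q)²:
  (3·δw/w)² = (3×0.0734)² = 0.0485;  (1·δy/y)² = (1×0.118)² = 0.0139
δQ/Q = √(0.0624) = 0.250
Q = 4.13e+08, so δQ = 0.250 × 4.13e+08 = 1.03e+08.

1.03e+08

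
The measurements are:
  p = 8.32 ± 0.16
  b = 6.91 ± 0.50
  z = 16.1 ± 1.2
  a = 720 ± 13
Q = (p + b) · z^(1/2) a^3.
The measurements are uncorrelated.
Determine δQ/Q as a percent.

Let u = p + b = 15.2. δu = √(δp² + δb²) = √(0.0256 + 0.250) = 0.525, so δu/u = 0.0345.
Q is then a monomial in u, z, a:
δQ/Q = √((δu/u)² + (½·δz/z)² + (3·δa/a)²) = √(0.00119 + 0.00139 + 0.00293) = 0.0742

7.42%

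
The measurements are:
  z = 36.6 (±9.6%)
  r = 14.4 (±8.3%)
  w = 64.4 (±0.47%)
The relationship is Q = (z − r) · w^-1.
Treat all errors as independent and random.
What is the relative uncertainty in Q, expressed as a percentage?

16.7%

Let u = z − r = 22.2. δu = √(δz² + δr²) = √(12.3 + 1.43) = 3.71, so δu/u = 0.167.
Q is then a monomial in u, w:
δQ/Q = √((δu/u)² + (-1·δw/w)²) = √(0.0279 + 2.21e-05) = 0.167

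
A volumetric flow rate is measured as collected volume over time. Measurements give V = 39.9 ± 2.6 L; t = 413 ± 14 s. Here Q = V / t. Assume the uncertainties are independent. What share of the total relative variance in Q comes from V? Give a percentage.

(δQ/Q)² = (1·δV/V)² + (-1·δt/t)²
  V term: (1×0.0652)² = 0.00425
  t term: (-1×0.0339)² = 0.00115
Total = 0.00540. Share from V = 0.00425/0.00540 = 0.787.

78.7%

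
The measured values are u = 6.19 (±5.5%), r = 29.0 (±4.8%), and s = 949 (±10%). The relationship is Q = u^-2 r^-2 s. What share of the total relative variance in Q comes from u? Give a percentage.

(δQ/Q)² = (-2·δu/u)² + (-2·δr/r)² + (1·δs/s)²
  u term: (-2×0.0550)² = 0.0121
  r term: (-2×0.0480)² = 0.00922
  s term: (1×0.100)² = 0.0100
Total = 0.0313. Share from u = 0.0121/0.0313 = 0.386.

38.6%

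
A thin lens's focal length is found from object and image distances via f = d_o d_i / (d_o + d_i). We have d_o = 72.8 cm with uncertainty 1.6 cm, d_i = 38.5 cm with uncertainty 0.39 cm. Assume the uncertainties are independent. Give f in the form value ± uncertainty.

25.2 ± 0.254 cm

∂f/∂d_o = (d_i/(d_o+d_i))² = 0.120;  ∂f/∂d_i = (d_o/(d_o+d_i))² = 0.428
δf = √((∂f/∂d_o · δd_o)² + (∂f/∂d_i · δd_i)²) = √(0.0367 + 0.0278) = 0.254 cm
f = 25.2 cm.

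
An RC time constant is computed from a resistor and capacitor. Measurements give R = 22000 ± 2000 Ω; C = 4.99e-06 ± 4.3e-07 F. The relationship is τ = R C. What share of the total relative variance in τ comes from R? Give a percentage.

52.7%

(δτ/τ)² = (1·δR/R)² + (1·δC/C)²
  R term: (1×0.0909)² = 0.00826
  C term: (1×0.0862)² = 0.00743
Total = 0.0157. Share from R = 0.00826/0.0157 = 0.527.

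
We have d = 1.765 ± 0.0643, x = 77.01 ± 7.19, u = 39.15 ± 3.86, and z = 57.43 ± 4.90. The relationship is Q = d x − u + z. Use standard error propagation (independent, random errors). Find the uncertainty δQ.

Let p = d·x = 135.9. δp/p = √((1·δd/d)² + (1·δx/x)²) = √(0.00133 + 0.00872) = 0.100, so δp = 13.6.
Q = p − u + z: δQ = √(δp² + δu² + δz²) = √(186 + 14.9 + 24.0) = 15.0

15.0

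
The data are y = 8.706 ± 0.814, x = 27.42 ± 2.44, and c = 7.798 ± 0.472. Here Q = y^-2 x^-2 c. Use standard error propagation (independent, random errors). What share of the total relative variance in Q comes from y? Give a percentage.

49.7%

(δQ/Q)² = (-2·δy/y)² + (-2·δx/x)² + (1·δc/c)²
  y term: (-2×0.0935)² = 0.0350
  x term: (-2×0.0890)² = 0.0317
  c term: (1×0.0605)² = 0.00366
Total = 0.0703. Share from y = 0.0350/0.0703 = 0.497.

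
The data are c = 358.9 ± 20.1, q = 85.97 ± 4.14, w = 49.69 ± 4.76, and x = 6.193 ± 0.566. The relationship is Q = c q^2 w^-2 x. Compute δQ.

For a monomial Q ∝ c, q^2, w^-2, x, fractional errors add in quadrature:
  (1·δc/c)² = (1×0.0560)² = 0.00314;  (2·δq/q)² = (2×0.0482)² = 0.00928;  (-2·δw/w)² = (-2×0.0958)² = 0.0367;  (1·δx/x)² = (1×0.0914)² = 0.00835
δQ/Q = √(0.0575) = 0.240
Q = 6653, so δQ = 0.240 × 6653 = 1590.

1590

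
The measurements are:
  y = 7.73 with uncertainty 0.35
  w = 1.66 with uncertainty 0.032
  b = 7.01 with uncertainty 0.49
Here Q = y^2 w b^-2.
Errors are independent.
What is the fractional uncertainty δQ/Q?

0.168

Relative error in a monomial: (δQ/Q)² = Σ (nᵢ · δxᵢ/xᵢ)².
  (2·δy/y)² = (2×0.0453)² = 0.00820;  (1·δw/w)² = (1×0.0193)² = 0.000372;  (-2·δb/b)² = (-2×0.0699)² = 0.0195
δQ/Q = √(0.0281) = 0.168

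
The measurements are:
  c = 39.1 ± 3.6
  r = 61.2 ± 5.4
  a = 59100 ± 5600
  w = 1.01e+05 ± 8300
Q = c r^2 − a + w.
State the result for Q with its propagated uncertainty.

Let p = c·r^2 = 1.46e+05. δp/p = √((1·δc/c)² + (2·δr/r)²) = √(0.00848 + 0.0311) = 0.199, so δp = 29100.
Q = p − a + w: δQ = √(δp² + δa² + δw²) = √(8.5e+08 + 3.14e+07 + 6.89e+07) = 30800
Q = 1.88e+05.

(1.88 ± 0.308) × 10^5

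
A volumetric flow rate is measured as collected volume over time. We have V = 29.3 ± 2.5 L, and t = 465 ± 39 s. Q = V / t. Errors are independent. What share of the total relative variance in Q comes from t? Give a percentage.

49.1%

(δQ/Q)² = (1·δV/V)² + (-1·δt/t)²
  V term: (1×0.0853)² = 0.00728
  t term: (-1×0.0839)² = 0.00703
Total = 0.0143. Share from t = 0.00703/0.0143 = 0.491.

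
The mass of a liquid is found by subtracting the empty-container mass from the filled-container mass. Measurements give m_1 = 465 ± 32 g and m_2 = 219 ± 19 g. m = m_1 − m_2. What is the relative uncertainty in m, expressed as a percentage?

15.1%

Sums and differences: (δm)² = Σ (cᵢ δxᵢ)².
  (δm_1)² = 1020;  (δm_2)² = 361
δm = √(1380) = 37.2 g
m = 246 g, so δm/m = 37.2/246 = 0.151.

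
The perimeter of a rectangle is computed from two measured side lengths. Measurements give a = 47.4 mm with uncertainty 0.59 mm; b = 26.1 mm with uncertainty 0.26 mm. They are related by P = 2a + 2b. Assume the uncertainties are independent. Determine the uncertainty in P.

1.29 mm

Sums and differences: (δP)² = Σ (cᵢ δxᵢ)².
  (2·δa)² = 1.39;  (2·δb)² = 0.270
δP = √(1.66) = 1.29 mm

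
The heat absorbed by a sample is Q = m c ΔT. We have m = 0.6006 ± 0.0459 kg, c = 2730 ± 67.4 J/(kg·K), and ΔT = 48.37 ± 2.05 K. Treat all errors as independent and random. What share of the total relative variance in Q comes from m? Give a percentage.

70.8%

(δQ/Q)² = (1·δm/m)² + (1·δc/c)² + (1·δΔT/ΔT)²
  m term: (1×0.0764)² = 0.00584
  c term: (1×0.0247)² = 0.000610
  ΔT term: (1×0.0424)² = 0.00180
Total = 0.00825. Share from m = 0.00584/0.00825 = 0.708.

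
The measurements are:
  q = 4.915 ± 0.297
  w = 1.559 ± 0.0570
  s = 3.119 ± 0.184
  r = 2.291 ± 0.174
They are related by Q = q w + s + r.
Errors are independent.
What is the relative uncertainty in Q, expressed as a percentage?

4.57%

Let p = q·w = 7.662. δp/p = √((1·δq/q)² + (1·δw/w)²) = √(0.00365 + 0.00134) = 0.0706, so δp = 0.541.
Q = p + s + r: δQ = √(δp² + δs² + δr²) = √(0.293 + 0.0339 + 0.0303) = 0.598
Q = 13.07, so δQ/Q = 0.598/13.07 = 0.0457.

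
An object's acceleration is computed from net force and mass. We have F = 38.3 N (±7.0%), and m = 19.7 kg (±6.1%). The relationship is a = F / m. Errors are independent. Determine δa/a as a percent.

a is a product of powers, so relative uncertainties combine in quadrature:
  (1·δF/F)² = (1×0.0700)² = 0.00490;  (-1·δm/m)² = (-1×0.0610)² = 0.00372
δa/a = √(0.00862) = 0.0928

9.28%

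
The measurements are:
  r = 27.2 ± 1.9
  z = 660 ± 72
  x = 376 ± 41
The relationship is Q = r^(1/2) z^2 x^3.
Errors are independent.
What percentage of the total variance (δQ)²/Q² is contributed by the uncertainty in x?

(δQ/Q)² = (½·δr/r)² + (2·δz/z)² + (3·δx/x)²
  r term: (0.5×0.0699)² = 0.00122
  z term: (2×0.109)² = 0.0476
  x term: (3×0.109)² = 0.107
Total = 0.156. Share from x = 0.107/0.156 = 0.687.

68.7%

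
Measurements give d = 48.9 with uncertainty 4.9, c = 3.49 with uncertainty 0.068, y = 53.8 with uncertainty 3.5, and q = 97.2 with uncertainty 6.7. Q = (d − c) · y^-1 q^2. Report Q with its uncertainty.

Let u = d − c = 45.4. δu = √(δd² + δc²) = √(24.0 + 0.00462) = 4.90, so δu/u = 0.108.
Q is then a monomial in u, y, q:
δQ/Q = √((δu/u)² + (-1·δy/y)² + (2·δq/q)²) = √(0.0116 + 0.00423 + 0.0190) = 0.187
Q = 7970, so δQ = 0.187 × 7970 = 1490.

7970 ± 1490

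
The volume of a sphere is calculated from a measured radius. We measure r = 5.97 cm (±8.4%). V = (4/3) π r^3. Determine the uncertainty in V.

225 cm^3

V is a product of powers, so relative uncertainties combine in quadrature:
  (3·δr/r)² = (3×0.0840)² = 0.0635
δV/V = √(0.0635) = 0.252
V = 891 cm^3, so δV = 0.252 × 891 = 225 cm^3.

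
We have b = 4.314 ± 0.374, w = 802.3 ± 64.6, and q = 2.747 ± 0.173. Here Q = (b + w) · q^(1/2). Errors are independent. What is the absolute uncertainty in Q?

115

Let u = b + w = 806.6. δu = √(δb² + δw²) = √(0.140 + 4170) = 64.6, so δu/u = 0.0801.
Q is then a monomial in u, q:
δQ/Q = √((δu/u)² + (½·δq/q)²) = √(0.00641 + 0.000992) = 0.0861
Q = 1337, so δQ = 0.0861 × 1337 = 115.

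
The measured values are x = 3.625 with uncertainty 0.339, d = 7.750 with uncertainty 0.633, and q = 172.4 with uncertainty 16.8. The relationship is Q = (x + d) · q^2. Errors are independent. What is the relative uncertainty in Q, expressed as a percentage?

Let u = x + d = 11.38. δu = √(δx² + δd²) = √(0.115 + 0.401) = 0.718, so δu/u = 0.0631.
Q is then a monomial in u, q:
δQ/Q = √((δu/u)² + (2·δq/q)²) = √(0.00398 + 0.0380) = 0.205

20.5%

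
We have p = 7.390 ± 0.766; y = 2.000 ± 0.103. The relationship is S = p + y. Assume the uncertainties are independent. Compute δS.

Each term contributes (cᵢ δxᵢ)² to (δS)²:
  (δp)² = 0.587;  (δy)² = 0.0106
δS = √(0.597) = 0.773

0.773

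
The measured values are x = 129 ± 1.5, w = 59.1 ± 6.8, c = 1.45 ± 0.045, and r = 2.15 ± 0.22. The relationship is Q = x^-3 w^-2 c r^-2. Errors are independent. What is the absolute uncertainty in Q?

Q is a product of powers, so relative uncertainties combine in quadrature:
  (-3·δx/x)² = (-3×0.0116)² = 0.00122;  (-2·δw/w)² = (-2×0.115)² = 0.0530;  (1·δc/c)² = (1×0.0310)² = 0.000963;  (-2·δr/r)² = (-2×0.102)² = 0.0419
δQ/Q = √(0.0970) = 0.311
Q = 4.18e-11, so δQ = 0.311 × 4.18e-11 = 1.3e-11.

1.3e-11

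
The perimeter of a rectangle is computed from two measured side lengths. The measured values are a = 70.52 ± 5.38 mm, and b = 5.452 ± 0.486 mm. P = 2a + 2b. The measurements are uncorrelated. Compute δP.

Absolute uncertainties add in quadrature for a linear combination:
  (2·δa)² = 116;  (2·δb)² = 0.945
δP = √(117) = 10.8 mm

10.8 mm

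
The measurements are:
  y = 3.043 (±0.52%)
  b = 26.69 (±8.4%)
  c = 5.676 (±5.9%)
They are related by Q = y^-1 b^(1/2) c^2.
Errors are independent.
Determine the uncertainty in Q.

Products/powers → add relative errors in quadrature, weighted by exponent:
  (-1·δy/y)² = (-1×0.00520)² = 2.7e-05;  (½·δb/b)² = (0.5×0.0840)² = 0.00176;  (2·δc/c)² = (2×0.0590)² = 0.0139
δQ/Q = √(0.0157) = 0.125
Q = 54.70, so δQ = 0.125 × 54.70 = 6.86.

6.86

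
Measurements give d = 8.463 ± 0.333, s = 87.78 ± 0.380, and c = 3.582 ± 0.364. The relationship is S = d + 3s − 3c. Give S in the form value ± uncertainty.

261.1 ± 1.61

S is a linear combination, so absolute uncertainties add in quadrature:
  (δd)² = 0.111;  (3·δs)² = 1.30;  (3·δc)² = 1.19
δS = √(2.60) = 1.61
S = 261.1.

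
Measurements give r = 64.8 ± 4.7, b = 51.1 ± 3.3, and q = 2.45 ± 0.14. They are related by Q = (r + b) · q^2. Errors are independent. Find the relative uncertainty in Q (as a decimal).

0.125

Let u = r + b = 116. δu = √(δr² + δb²) = √(22.1 + 10.9) = 5.74, so δu/u = 0.0495.
Q is then a monomial in u, q:
δQ/Q = √((δu/u)² + (2·δq/q)²) = √(0.00246 + 0.0131) = 0.125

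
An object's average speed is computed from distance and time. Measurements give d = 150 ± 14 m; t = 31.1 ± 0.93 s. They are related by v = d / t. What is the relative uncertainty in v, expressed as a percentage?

9.80%

Products/powers → add relative errors in quadrature, weighted by exponent:
  (1·δd/d)² = (1×0.0933)² = 0.00871;  (-1·δt/t)² = (-1×0.0299)² = 0.000894
δv/v = √(0.00961) = 0.0980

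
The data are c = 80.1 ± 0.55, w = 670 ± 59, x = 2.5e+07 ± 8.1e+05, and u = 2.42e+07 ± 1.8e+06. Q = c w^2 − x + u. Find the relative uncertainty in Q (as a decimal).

0.189

Let p = c·w^2 = 3.6e+07. δp/p = √((1·δc/c)² + (2·δw/w)²) = √(4.71e-05 + 0.0310) = 0.176, so δp = 6.34e+06.
Q = p − x + u: δQ = √(δp² + δx² + δu²) = √(4.02e+13 + 6.56e+11 + 3.24e+12) = 6.64e+06
Q = 3.52e+07, so δQ/Q = 6.64e+06/3.52e+07 = 0.189.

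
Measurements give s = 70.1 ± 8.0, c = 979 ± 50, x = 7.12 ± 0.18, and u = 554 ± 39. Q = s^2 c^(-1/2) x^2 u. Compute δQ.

Products/powers → add relative errors in quadrature, weighted by exponent:
  (2·δs/s)² = (2×0.114)² = 0.0521;  (−½·δc/c)² = (-0.5×0.0511)² = 0.000652;  (2·δx/x)² = (2×0.0253)² = 0.00256;  (1·δu/u)² = (1×0.0704)² = 0.00496
δQ/Q = √(0.0603) = 0.245
Q = 4.41e+06, so δQ = 0.245 × 4.41e+06 = 1.08e+06.

1.08e+06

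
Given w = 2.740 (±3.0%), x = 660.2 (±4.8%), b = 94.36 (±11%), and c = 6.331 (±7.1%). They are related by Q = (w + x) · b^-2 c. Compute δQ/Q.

0.236

Let u = w + x = 662.9. δu = √(δw² + δx²) = √(0.00676 + 1000) = 31.7, so δu/u = 0.0478.
Q is then a monomial in u, b, c:
δQ/Q = √((δu/u)² + (-2·δb/b)² + (1·δc/c)²) = √(0.00229 + 0.0484 + 0.00504) = 0.236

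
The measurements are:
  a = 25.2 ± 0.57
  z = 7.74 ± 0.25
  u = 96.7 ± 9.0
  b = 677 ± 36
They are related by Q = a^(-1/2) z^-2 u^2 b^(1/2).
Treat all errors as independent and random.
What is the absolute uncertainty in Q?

161

Since Q is a product/quotient, work with relative uncertainties:
  (−½·δa/a)² = (-0.5×0.0226)² = 0.000128;  (-2·δz/z)² = (-2×0.0323)² = 0.00417;  (2·δu/u)² = (2×0.0931)² = 0.0346;  (½·δb/b)² = (0.5×0.0532)² = 0.000707
δQ/Q = √(0.0397) = 0.199
Q = 809, so δQ = 0.199 × 809 = 161.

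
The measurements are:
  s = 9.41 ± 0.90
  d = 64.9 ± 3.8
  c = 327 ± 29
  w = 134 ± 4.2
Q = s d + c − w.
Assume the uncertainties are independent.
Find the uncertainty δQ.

Let p = s·d = 611. δp/p = √((1·δs/s)² + (1·δd/d)²) = √(0.00915 + 0.00343) = 0.112, so δp = 68.5.
Q = p + c − w: δQ = √(δp² + δc² + δw²) = √(4690 + 841 + 17.6) = 74.5

74.5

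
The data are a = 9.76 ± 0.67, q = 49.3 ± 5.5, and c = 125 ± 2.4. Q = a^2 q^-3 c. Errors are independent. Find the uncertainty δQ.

For a monomial Q ∝ a^2, q^-3, c, fractional errors add in quadrature:
  (2·δa/a)² = (2×0.0686)² = 0.0188;  (-3·δq/q)² = (-3×0.112)² = 0.112;  (1·δc/c)² = (1×0.0192)² = 0.000369
δQ/Q = √(0.131) = 0.362
Q = 0.0994, so δQ = 0.362 × 0.0994 = 0.0360.

0.0360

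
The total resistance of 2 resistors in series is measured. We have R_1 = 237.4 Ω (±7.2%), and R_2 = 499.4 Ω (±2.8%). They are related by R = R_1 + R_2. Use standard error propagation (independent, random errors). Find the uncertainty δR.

22.1 Ω

Absolute uncertainties add in quadrature for a linear combination:
  (δR_1)² = 292;  (δR_2)² = 196
δR = √(488) = 22.1 Ω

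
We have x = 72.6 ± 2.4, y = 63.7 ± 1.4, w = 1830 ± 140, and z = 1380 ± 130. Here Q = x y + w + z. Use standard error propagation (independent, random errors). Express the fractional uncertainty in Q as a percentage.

Let p = x·y = 4620. δp/p = √((1·δx/x)² + (1·δy/y)²) = √(0.00109 + 0.000483) = 0.0397, so δp = 184.
Q = p + w + z: δQ = √(δp² + δw² + δz²) = √(33700 + 19600 + 16900) = 265
Q = 7830, so δQ/Q = 265/7830 = 0.0338.

3.38%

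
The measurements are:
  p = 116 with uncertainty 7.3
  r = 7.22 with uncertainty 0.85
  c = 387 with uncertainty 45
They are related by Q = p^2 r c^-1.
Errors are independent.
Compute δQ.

52.2

Since Q is a product/quotient, work with relative uncertainties:
  (2·δp/p)² = (2×0.0629)² = 0.0158;  (1·δr/r)² = (1×0.118)² = 0.0139;  (-1·δc/c)² = (-1×0.116)² = 0.0135
δQ/Q = √(0.0432) = 0.208
Q = 251, so δQ = 0.208 × 251 = 52.2.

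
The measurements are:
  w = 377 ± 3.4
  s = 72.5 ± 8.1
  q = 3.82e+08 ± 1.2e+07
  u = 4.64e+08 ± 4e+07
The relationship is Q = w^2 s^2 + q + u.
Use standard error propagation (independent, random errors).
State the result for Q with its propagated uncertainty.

(1.59 ± 0.173) × 10^9

Let p = w^2·s^2 = 7.47e+08. δp/p = √((2·δw/w)² + (2·δs/s)²) = √(0.000325 + 0.0499) = 0.224, so δp = 1.67e+08.
Q = p + q + u: δQ = √(δp² + δq² + δu²) = √(2.8e+16 + 1.44e+14 + 1.6e+15) = 1.73e+08
Q = 1.59e+09.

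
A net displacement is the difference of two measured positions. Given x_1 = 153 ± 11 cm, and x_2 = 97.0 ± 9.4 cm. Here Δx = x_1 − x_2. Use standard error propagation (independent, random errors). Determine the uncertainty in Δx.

For a sum/difference, combine absolute errors in quadrature:
  (δx_1)² = 121;  (δx_2)² = 88.4
δΔx = √(209) = 14.5 cm

14.5 cm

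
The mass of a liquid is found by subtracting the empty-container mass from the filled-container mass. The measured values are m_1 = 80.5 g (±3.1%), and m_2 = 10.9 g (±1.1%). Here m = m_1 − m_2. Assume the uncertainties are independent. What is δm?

2.50 g

m is a linear combination, so absolute uncertainties add in quadrature:
  (δm_1)² = 6.23;  (δm_2)² = 0.0144
δm = √(6.24) = 2.50 g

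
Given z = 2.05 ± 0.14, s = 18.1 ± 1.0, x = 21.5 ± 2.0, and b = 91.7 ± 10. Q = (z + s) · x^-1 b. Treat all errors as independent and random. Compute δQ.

13.0

Let u = z + s = 20.2. δu = √(δz² + δs²) = √(0.0196 + 1.00) = 1.01, so δu/u = 0.0501.
Q is then a monomial in u, x, b:
δQ/Q = √((δu/u)² + (-1·δx/x)² + (1·δb/b)²) = √(0.00251 + 0.00865 + 0.0119) = 0.152
Q = 85.9, so δQ = 0.152 × 85.9 = 13.0.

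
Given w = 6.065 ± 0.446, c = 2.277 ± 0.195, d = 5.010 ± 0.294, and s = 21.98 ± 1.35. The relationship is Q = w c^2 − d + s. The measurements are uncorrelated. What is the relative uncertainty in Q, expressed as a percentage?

12.4%

Let p = w·c^2 = 31.45. δp/p = √((1·δw/w)² + (2·δc/c)²) = √(0.00541 + 0.0293) = 0.186, so δp = 5.86.
Q = p − d + s: δQ = √(δp² + δd² + δs²) = √(34.4 + 0.0864 + 1.82) = 6.02
Q = 48.42, so δQ/Q = 6.02/48.42 = 0.124.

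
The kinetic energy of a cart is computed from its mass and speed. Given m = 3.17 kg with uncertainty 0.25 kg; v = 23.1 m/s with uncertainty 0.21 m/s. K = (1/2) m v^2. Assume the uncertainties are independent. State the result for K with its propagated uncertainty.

846 ± 68.5 J

For a monomial K ∝ m, v^2, fractional errors add in quadrature:
  (1·δm/m)² = (1×0.0789)² = 0.00622;  (2·δv/v)² = (2×0.00909)² = 0.000331
δK/K = √(0.00655) = 0.0809
K = 846 J, so δK = 0.0809 × 846 = 68.5 J.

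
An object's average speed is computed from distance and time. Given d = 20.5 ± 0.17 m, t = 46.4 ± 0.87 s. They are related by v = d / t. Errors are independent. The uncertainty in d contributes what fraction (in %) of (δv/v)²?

16.4%

(δv/v)² = (1·δd/d)² + (-1·δt/t)²
  d term: (1×0.00829)² = 6.88e-05
  t term: (-1×0.0187)² = 0.000352
Total = 0.000420. Share from d = 6.88e-05/0.000420 = 0.164.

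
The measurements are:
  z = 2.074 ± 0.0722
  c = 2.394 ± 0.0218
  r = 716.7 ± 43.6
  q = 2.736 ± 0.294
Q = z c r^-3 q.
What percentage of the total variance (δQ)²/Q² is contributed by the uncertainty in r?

(δQ/Q)² = (1·δz/z)² + (1·δc/c)² + (-3·δr/r)² + (1·δq/q)²
  z term: (1×0.0348)² = 0.00121
  c term: (1×0.00911)² = 8.29e-05
  r term: (-3×0.0608)² = 0.0333
  q term: (1×0.107)² = 0.0115
Total = 0.0461. Share from r = 0.0333/0.0461 = 0.722.

72.2%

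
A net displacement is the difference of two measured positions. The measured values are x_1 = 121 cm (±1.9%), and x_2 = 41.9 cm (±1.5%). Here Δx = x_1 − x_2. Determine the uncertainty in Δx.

Each term contributes (cᵢ δxᵢ)² to (δΔx)²:
  (δx_1)² = 5.29;  (δx_2)² = 0.395
δΔx = √(5.68) = 2.38 cm

2.38 cm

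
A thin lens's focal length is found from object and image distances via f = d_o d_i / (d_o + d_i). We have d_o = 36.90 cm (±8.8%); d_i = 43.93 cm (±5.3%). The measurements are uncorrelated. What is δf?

1.07 cm

∂f/∂d_o = (d_i/(d_o+d_i))² = 0.295;  ∂f/∂d_i = (d_o/(d_o+d_i))² = 0.208
δf = √((∂f/∂d_o · δd_o)² + (∂f/∂d_i · δd_i)²) = √(0.920 + 0.235) = 1.07 cm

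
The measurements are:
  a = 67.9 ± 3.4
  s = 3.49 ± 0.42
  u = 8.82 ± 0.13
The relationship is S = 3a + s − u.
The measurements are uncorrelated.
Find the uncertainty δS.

10.2

S is a linear combination, so absolute uncertainties add in quadrature:
  (3·δa)² = 104;  (δs)² = 0.176;  (δu)² = 0.0169
δS = √(104) = 10.2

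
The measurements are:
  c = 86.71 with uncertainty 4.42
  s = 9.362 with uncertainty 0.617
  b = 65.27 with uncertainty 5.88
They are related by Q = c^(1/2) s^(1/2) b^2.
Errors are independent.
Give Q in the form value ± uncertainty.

121400 ± 22400

Since Q is a product/quotient, work with relative uncertainties:
  (½·δc/c)² = (0.5×0.0510)² = 0.000650;  (½·δs/s)² = (0.5×0.0659)² = 0.00109;  (2·δb/b)² = (2×0.0901)² = 0.0325
δQ/Q = √(0.0342) = 0.185
Q = 121400, so δQ = 0.185 × 121400 = 22400.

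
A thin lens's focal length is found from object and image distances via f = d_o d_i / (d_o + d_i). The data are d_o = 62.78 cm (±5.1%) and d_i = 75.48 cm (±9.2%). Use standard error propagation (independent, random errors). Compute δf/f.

0.0502

∂f/∂d_o = (d_i/(d_o+d_i))² = 0.298;  ∂f/∂d_i = (d_o/(d_o+d_i))² = 0.206
δf = √((∂f/∂d_o · δd_o)² + (∂f/∂d_i · δd_i)²) = √(0.911 + 2.05) = 1.72 cm
f = 34.27 cm, so δf/f = 1.72/34.27 = 0.0502.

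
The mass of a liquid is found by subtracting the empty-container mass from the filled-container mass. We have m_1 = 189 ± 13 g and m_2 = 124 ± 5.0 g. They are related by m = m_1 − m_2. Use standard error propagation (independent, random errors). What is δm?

Sums and differences: (δm)² = Σ (cᵢ δxᵢ)².
  (δm_1)² = 169;  (δm_2)² = 25.0
δm = √(194) = 13.9 g

13.9 g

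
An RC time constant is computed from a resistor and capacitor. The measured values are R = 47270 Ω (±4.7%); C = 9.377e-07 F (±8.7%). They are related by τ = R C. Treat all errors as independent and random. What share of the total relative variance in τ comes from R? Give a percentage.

(δτ/τ)² = (1·δR/R)² + (1·δC/C)²
  R term: (1×0.0470)² = 0.00221
  C term: (1×0.0870)² = 0.00757
Total = 0.00978. Share from R = 0.00221/0.00978 = 0.226.

22.6%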